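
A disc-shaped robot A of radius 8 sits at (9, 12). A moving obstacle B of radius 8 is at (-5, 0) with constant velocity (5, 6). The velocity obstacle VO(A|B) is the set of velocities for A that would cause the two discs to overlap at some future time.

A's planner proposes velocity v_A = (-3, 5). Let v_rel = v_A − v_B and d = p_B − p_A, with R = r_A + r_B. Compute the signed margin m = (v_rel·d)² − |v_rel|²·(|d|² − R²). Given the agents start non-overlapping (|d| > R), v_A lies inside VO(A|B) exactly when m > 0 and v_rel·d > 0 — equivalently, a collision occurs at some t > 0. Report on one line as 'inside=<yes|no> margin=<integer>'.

d = (-14, -12),  |d|² = 340;  R = 8+8 = 16,  c = 340−16² = 84
v_rel = (-8, -1),  |v_rel|² = 65;  v_rel·d = (-8)·(-14) + (-1)·(-12) = 124
65·t² − 248·t + 84 = 0  ⇒  m = 124² − 65·84 = 9916
m = 9916 > 0,  v_rel·d = 124 > 0  ⇒  inside

inside=yes margin=9916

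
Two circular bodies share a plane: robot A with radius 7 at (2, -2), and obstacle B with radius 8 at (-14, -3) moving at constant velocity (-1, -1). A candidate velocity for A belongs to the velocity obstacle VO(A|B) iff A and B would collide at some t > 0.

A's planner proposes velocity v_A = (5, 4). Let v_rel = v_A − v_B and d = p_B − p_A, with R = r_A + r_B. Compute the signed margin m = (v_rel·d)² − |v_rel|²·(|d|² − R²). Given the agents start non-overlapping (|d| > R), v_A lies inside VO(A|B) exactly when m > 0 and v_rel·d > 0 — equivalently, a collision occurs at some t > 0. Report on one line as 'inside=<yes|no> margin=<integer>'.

d = (-16, -1),  |d|² = 257;  R = 7+8 = 15,  c = 257−15² = 32
v_rel = (6, 5),  |v_rel|² = 61;  v_rel·d = (6)·(-16) + (5)·(-1) = -101
61·t² + 202·t + 32 = 0  ⇒  m = (-101)² − 61·32 = 8249
m = 8249 > 0,  v_rel·d = -101 < 0  ⇒  outside

inside=no margin=8249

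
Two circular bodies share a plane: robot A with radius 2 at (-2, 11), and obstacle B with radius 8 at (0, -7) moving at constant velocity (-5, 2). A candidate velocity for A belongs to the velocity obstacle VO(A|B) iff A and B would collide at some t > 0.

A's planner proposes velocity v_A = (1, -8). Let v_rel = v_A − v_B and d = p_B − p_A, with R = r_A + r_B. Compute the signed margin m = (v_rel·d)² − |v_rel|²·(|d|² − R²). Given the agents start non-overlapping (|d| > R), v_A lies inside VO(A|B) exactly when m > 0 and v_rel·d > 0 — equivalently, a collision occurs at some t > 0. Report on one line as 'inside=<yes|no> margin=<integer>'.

d = (2, -18),  |d|² = 328;  R = 2+8 = 10,  c = 328−10² = 228
v_rel = (6, -10),  |v_rel|² = 136;  v_rel·d = (6)·(2) + (-10)·(-18) = 192
136·t² − 384·t + 228 = 0  ⇒  m = 192² − 136·228 = 5856
m = 5856 > 0,  v_rel·d = 192 > 0  ⇒  inside

inside=yes margin=5856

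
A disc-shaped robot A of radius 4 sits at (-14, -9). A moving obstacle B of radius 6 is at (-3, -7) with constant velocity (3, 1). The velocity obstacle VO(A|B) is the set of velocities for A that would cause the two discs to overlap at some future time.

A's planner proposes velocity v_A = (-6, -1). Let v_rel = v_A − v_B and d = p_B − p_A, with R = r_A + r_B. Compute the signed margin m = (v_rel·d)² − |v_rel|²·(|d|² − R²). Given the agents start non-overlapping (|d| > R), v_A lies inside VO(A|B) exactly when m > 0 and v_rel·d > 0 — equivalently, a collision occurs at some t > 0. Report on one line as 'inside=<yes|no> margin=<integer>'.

d = (11, 2),  |d|² = 125;  R = 4+6 = 10,  c = 125−10² = 25
v_rel = (-9, -2),  |v_rel|² = 85;  v_rel·d = (-9)·(11) + (-2)·(2) = -103
85·t² + 206·t + 25 = 0  ⇒  m = (-103)² − 85·25 = 8484
m = 8484 > 0,  v_rel·d = -103 < 0  ⇒  outside

inside=no margin=8484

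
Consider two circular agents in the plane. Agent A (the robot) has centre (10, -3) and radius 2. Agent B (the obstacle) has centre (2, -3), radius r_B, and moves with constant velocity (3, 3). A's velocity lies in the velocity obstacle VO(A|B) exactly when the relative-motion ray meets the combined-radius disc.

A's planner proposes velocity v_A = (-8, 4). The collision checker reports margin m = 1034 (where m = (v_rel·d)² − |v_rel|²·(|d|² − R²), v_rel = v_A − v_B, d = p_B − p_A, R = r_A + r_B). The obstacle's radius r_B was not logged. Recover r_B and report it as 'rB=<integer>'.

m = 1034
d = (-8, 0);  v_rel = (-11, 1),  |v_rel|² = 122
v_rel×d = (-11)·(0) − (1)·(-8) = 8
since m = R²·122 − 8²:  R² = (64 + 1034) / 122 = 9
R = √9 = 3  ⇒  r_B = 3 − 2 = 1

rB=1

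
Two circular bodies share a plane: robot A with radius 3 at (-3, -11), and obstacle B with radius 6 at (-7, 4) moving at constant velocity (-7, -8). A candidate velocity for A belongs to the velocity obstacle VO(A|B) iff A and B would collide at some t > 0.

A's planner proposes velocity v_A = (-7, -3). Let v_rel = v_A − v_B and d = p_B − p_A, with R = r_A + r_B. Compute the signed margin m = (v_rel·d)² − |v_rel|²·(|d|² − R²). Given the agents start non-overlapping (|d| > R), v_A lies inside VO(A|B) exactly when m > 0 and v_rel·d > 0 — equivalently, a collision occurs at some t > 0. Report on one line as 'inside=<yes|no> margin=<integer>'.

d = (-4, 15),  |d|² = 241;  R = 3+6 = 9,  c = 241−9² = 160
v_rel = (0, 5),  |v_rel|² = 25;  v_rel·d = (0)·(-4) + (5)·(15) = 75
25·t² − 150·t + 160 = 0  ⇒  m = 75² − 25·160 = 1625
m = 1625 > 0,  v_rel·d = 75 > 0  ⇒  inside

inside=yes margin=1625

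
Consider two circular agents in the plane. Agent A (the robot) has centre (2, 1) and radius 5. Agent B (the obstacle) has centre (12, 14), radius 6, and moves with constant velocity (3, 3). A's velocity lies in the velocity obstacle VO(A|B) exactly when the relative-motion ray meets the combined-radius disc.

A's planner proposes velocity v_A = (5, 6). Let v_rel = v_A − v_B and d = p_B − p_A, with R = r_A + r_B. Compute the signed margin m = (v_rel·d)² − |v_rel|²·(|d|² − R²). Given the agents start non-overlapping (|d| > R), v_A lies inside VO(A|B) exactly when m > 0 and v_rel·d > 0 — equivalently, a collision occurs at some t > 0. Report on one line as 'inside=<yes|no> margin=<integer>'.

d = (10, 13),  |d|² = 269;  R = 5+6 = 11,  c = 269−11² = 148
v_rel = (2, 3),  |v_rel|² = 13;  v_rel·d = (2)·(10) + (3)·(13) = 59
13·t² − 118·t + 148 = 0  ⇒  m = 59² − 13·148 = 1557
m = 1557 > 0,  v_rel·d = 59 > 0  ⇒  inside

inside=yes margin=1557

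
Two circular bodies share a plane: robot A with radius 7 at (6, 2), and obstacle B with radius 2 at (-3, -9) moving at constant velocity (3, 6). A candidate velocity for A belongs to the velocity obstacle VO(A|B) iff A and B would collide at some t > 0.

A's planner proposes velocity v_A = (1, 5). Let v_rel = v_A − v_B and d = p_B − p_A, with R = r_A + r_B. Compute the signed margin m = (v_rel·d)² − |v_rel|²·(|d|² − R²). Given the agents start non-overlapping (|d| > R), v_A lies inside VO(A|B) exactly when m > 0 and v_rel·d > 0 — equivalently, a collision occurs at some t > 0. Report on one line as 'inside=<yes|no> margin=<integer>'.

d = (-9, -11),  |d|² = 202;  R = 7+2 = 9,  c = 202−9² = 121
v_rel = (-2, -1),  |v_rel|² = 5;  v_rel·d = (-2)·(-9) + (-1)·(-11) = 29
5·t² − 58·t + 121 = 0  ⇒  m = 29² − 5·121 = 236
m = 236 > 0,  v_rel·d = 29 > 0  ⇒  inside

inside=yes margin=236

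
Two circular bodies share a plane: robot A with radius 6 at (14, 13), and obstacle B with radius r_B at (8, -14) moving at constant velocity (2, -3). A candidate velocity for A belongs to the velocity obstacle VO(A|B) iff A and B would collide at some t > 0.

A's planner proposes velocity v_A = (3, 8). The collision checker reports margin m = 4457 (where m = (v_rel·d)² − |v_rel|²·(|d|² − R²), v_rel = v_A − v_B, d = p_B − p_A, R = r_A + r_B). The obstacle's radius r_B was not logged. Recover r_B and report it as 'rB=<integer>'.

m = 4457
d = (-6, -27);  v_rel = (1, 11),  |v_rel|² = 122
v_rel×d = (1)·(-27) − (11)·(-6) = 39
since m = R²·122 − 39²:  R² = (1521 + 4457) / 122 = 49
R = √49 = 7  ⇒  r_B = 7 − 6 = 1

rB=1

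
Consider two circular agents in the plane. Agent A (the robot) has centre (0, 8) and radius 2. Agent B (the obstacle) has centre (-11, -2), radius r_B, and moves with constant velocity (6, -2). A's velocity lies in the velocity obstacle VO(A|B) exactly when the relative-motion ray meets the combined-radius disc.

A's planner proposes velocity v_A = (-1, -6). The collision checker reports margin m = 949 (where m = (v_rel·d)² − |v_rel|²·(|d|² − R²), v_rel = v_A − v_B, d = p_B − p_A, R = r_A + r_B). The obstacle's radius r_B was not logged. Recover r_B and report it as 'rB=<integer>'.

m = 949
d = (-11, -10);  v_rel = (-7, -4),  |v_rel|² = 65
v_rel×d = (-7)·(-10) − (-4)·(-11) = 26
since m = R²·65 − 26²:  R² = (676 + 949) / 65 = 25
R = √25 = 5  ⇒  r_B = 5 − 2 = 3

rB=3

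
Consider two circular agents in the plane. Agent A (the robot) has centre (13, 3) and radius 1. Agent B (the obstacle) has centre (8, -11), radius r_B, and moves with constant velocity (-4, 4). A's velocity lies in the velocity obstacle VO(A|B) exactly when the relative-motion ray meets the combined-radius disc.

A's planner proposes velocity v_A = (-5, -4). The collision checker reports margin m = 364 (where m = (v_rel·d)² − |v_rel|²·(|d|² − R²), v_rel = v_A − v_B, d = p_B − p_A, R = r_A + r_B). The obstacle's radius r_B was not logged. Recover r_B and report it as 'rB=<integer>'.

m = 364
d = (-5, -14);  v_rel = (-1, -8),  |v_rel|² = 65
v_rel×d = (-1)·(-14) − (-8)·(-5) = -26
since m = R²·65 − (-26)²:  R² = (676 + 364) / 65 = 16
R = √16 = 4  ⇒  r_B = 4 − 1 = 3

rB=3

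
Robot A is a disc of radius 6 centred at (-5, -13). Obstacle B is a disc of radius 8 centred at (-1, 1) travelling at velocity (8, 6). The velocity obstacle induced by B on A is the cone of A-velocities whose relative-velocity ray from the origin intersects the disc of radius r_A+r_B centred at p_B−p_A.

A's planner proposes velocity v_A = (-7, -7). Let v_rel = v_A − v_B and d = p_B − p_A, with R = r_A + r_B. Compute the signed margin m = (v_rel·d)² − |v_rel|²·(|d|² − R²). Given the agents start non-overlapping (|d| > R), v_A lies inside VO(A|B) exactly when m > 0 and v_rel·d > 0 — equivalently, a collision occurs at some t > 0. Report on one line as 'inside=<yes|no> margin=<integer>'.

d = (4, 14),  |d|² = 212;  R = 6+8 = 14,  c = 212−14² = 16
v_rel = (-15, -13),  |v_rel|² = 394;  v_rel·d = (-15)·(4) + (-13)·(14) = -242
394·t² + 484·t + 16 = 0  ⇒  m = (-242)² − 394·16 = 52260
m = 52260 > 0,  v_rel·d = -242 < 0  ⇒  outside

inside=no margin=52260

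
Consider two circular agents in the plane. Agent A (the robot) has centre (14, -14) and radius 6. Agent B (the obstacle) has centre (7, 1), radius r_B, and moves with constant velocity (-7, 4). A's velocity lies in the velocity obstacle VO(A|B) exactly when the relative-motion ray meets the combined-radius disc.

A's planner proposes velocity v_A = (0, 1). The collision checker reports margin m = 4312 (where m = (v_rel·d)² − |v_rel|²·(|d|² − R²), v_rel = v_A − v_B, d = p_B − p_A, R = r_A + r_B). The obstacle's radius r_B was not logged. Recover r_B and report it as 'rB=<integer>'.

m = 4312
d = (-7, 15);  v_rel = (7, -3),  |v_rel|² = 58
v_rel×d = (7)·(15) − (-3)·(-7) = 84
since m = R²·58 − 84²:  R² = (7056 + 4312) / 58 = 196
R = √196 = 14  ⇒  r_B = 14 − 6 = 8

rB=8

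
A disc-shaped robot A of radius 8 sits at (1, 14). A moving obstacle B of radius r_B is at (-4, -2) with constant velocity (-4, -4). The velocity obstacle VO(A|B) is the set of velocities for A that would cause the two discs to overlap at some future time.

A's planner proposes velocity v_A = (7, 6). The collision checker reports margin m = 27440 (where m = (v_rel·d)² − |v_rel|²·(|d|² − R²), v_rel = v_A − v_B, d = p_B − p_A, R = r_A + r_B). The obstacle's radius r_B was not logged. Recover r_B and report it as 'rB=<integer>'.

m = 27440
d = (-5, -16);  v_rel = (11, 10),  |v_rel|² = 221
v_rel×d = (11)·(-16) − (10)·(-5) = -126
since m = R²·221 − (-126)²:  R² = (15876 + 27440) / 221 = 196
R = √196 = 14  ⇒  r_B = 14 − 8 = 6

rB=6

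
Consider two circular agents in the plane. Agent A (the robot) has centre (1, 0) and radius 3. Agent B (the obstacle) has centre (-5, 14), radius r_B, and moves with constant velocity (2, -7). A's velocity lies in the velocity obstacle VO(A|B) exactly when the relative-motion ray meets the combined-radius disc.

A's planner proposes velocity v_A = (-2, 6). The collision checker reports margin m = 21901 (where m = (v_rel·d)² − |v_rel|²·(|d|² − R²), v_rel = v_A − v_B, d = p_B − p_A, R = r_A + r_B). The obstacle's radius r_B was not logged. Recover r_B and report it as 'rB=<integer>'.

m = 21901
d = (-6, 14);  v_rel = (-4, 13),  |v_rel|² = 185
v_rel×d = (-4)·(14) − (13)·(-6) = 22
since m = R²·185 − 22²:  R² = (484 + 21901) / 185 = 121
R = √121 = 11  ⇒  r_B = 11 − 3 = 8

rB=8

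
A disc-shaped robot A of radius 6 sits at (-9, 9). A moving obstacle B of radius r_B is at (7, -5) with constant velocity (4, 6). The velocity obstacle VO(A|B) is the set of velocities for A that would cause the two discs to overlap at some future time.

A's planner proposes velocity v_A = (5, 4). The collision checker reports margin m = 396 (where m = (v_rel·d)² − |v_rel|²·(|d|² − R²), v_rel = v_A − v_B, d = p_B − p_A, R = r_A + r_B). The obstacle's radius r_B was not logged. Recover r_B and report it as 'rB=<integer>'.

m = 396
d = (16, -14);  v_rel = (1, -2),  |v_rel|² = 5
v_rel×d = (1)·(-14) − (-2)·(16) = 18
since m = R²·5 − 18²:  R² = (324 + 396) / 5 = 144
R = √144 = 12  ⇒  r_B = 12 − 6 = 6

rB=6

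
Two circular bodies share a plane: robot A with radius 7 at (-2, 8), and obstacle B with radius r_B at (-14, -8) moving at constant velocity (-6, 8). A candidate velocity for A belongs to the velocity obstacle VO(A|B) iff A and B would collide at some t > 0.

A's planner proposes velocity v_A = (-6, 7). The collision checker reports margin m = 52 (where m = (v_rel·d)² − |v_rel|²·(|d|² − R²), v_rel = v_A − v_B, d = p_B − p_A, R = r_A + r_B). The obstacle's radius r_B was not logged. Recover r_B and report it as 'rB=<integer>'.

m = 52
d = (-12, -16);  v_rel = (0, -1),  |v_rel|² = 1
v_rel×d = (0)·(-16) − (-1)·(-12) = -12
since m = R²·1 − (-12)²:  R² = (144 + 52) / 1 = 196
R = √196 = 14  ⇒  r_B = 14 − 7 = 7

rB=7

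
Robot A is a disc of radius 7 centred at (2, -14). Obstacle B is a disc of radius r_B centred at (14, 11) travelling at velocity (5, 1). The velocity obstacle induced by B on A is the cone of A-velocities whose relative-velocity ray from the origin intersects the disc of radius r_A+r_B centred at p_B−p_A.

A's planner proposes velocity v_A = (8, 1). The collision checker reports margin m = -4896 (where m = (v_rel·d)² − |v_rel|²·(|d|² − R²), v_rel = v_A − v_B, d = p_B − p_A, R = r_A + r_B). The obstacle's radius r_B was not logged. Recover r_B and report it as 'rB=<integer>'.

m = -4896
d = (12, 25);  v_rel = (3, 0),  |v_rel|² = 9
v_rel×d = (3)·(25) − (0)·(12) = 75
since m = R²·9 − 75²:  R² = (5625 + -4896) / 9 = 81
R = √81 = 9  ⇒  r_B = 9 − 7 = 2

rB=2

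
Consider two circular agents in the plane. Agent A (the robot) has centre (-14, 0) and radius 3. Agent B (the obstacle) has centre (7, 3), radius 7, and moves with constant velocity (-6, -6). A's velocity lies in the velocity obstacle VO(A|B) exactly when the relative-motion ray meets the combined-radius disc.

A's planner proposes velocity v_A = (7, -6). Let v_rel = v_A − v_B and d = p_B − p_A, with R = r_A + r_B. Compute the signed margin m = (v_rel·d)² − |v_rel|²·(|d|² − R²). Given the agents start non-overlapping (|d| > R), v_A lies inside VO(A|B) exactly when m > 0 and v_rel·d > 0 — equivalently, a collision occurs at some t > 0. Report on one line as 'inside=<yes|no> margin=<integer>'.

d = (21, 3),  |d|² = 450;  R = 3+7 = 10,  c = 450−10² = 350
v_rel = (13, 0),  |v_rel|² = 169;  v_rel·d = (13)·(21) + (0)·(3) = 273
169·t² − 546·t + 350 = 0  ⇒  m = 273² − 169·350 = 15379
m = 15379 > 0,  v_rel·d = 273 > 0  ⇒  inside

inside=yes margin=15379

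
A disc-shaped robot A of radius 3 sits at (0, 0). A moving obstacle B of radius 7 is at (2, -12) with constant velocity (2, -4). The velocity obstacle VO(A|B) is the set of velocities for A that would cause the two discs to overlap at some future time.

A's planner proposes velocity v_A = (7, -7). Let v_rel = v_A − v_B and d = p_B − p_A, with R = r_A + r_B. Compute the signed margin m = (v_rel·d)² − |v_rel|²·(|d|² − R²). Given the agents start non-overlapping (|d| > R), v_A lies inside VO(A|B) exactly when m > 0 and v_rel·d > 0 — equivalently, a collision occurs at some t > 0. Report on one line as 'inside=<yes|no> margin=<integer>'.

d = (2, -12),  |d|² = 148;  R = 3+7 = 10,  c = 148−10² = 48
v_rel = (5, -3),  |v_rel|² = 34;  v_rel·d = (5)·(2) + (-3)·(-12) = 46
34·t² − 92·t + 48 = 0  ⇒  m = 46² − 34·48 = 484
m = 484 > 0,  v_rel·d = 46 > 0  ⇒  inside

inside=yes margin=484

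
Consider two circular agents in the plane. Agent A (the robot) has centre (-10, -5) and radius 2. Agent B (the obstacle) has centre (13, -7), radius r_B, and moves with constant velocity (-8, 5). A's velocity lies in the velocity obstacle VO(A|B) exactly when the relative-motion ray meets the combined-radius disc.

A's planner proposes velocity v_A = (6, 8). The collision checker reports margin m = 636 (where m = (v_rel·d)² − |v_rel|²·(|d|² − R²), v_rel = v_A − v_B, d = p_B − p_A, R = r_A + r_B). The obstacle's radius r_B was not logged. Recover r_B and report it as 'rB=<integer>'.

m = 636
d = (23, -2);  v_rel = (14, 3),  |v_rel|² = 205
v_rel×d = (14)·(-2) − (3)·(23) = -97
since m = R²·205 − (-97)²:  R² = (9409 + 636) / 205 = 49
R = √49 = 7  ⇒  r_B = 7 − 2 = 5

rB=5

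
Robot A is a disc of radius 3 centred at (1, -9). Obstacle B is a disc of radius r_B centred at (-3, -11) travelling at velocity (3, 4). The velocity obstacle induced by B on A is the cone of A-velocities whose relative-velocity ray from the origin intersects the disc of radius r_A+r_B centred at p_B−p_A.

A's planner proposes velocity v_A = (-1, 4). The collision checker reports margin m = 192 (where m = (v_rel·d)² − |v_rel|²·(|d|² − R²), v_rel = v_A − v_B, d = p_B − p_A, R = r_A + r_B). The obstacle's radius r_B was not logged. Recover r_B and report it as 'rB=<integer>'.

m = 192
d = (-4, -2);  v_rel = (-4, 0),  |v_rel|² = 16
v_rel×d = (-4)·(-2) − (0)·(-4) = 8
since m = R²·16 − 8²:  R² = (64 + 192) / 16 = 16
R = √16 = 4  ⇒  r_B = 4 − 3 = 1

rB=1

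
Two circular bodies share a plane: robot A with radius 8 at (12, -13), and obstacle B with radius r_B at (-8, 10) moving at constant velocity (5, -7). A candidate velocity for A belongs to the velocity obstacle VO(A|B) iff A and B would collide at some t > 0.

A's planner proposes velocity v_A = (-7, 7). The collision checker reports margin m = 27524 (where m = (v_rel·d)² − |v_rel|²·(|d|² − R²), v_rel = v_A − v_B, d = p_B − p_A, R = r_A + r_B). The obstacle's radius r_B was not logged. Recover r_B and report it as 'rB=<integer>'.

m = 27524
d = (-20, 23);  v_rel = (-12, 14),  |v_rel|² = 340
v_rel×d = (-12)·(23) − (14)·(-20) = 4
since m = R²·340 − 4²:  R² = (16 + 27524) / 340 = 81
R = √81 = 9  ⇒  r_B = 9 − 8 = 1

rB=1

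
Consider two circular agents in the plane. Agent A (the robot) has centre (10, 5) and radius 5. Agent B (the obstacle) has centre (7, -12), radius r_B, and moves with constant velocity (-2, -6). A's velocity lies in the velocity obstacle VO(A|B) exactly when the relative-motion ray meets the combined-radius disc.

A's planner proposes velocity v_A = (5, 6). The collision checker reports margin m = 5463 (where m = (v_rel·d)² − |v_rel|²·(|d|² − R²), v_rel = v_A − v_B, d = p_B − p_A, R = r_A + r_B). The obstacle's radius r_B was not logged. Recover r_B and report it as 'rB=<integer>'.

m = 5463
d = (-3, -17);  v_rel = (7, 12),  |v_rel|² = 193
v_rel×d = (7)·(-17) − (12)·(-3) = -83
since m = R²·193 − (-83)²:  R² = (6889 + 5463) / 193 = 64
R = √64 = 8  ⇒  r_B = 8 − 5 = 3

rB=3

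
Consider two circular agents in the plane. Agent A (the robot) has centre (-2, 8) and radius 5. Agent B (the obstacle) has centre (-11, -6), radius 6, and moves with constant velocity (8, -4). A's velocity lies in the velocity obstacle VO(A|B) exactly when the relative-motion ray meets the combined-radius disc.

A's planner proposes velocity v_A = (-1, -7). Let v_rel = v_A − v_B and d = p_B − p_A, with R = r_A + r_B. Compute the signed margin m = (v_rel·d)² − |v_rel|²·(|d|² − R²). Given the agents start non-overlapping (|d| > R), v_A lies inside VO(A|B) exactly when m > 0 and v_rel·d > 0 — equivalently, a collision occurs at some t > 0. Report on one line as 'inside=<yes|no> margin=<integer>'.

d = (-9, -14),  |d|² = 277;  R = 5+6 = 11,  c = 277−11² = 156
v_rel = (-9, -3),  |v_rel|² = 90;  v_rel·d = (-9)·(-9) + (-3)·(-14) = 123
90·t² − 246·t + 156 = 0  ⇒  m = 123² − 90·156 = 1089
m = 1089 > 0,  v_rel·d = 123 > 0  ⇒  inside

inside=yes margin=1089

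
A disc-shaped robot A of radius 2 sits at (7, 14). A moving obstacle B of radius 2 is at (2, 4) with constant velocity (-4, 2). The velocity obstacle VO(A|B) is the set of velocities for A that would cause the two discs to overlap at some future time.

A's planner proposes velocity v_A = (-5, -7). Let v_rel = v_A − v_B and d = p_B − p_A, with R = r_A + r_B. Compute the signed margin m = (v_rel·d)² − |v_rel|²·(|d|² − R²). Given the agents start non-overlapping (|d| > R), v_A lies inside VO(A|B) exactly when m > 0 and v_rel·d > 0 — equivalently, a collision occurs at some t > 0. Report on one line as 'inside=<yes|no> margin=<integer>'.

d = (-5, -10),  |d|² = 125;  R = 2+2 = 4,  c = 125−4² = 109
v_rel = (-1, -9),  |v_rel|² = 82;  v_rel·d = (-1)·(-5) + (-9)·(-10) = 95
82·t² − 190·t + 109 = 0  ⇒  m = 95² − 82·109 = 87
m = 87 > 0,  v_rel·d = 95 > 0  ⇒  inside

inside=yes margin=87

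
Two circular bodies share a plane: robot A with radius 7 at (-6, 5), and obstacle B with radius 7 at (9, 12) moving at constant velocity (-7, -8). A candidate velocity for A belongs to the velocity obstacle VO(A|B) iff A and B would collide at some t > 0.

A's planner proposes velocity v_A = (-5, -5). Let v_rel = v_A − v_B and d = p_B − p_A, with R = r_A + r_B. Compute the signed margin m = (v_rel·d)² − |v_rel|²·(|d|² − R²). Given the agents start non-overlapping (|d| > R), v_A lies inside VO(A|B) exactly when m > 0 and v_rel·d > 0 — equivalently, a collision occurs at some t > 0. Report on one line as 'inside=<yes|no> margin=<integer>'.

d = (15, 7),  |d|² = 274;  R = 7+7 = 14,  c = 274−14² = 78
v_rel = (2, 3),  |v_rel|² = 13;  v_rel·d = (2)·(15) + (3)·(7) = 51
13·t² − 102·t + 78 = 0  ⇒  m = 51² − 13·78 = 1587
m = 1587 > 0,  v_rel·d = 51 > 0  ⇒  inside

inside=yes margin=1587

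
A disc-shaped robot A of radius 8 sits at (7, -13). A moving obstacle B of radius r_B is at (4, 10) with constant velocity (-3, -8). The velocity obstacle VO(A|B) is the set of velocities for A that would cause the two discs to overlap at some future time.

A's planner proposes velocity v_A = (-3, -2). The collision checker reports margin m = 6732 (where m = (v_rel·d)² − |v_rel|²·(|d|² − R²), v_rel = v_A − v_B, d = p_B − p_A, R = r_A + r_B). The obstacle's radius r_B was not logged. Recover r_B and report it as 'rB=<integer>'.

m = 6732
d = (-3, 23);  v_rel = (0, 6),  |v_rel|² = 36
v_rel×d = (0)·(23) − (6)·(-3) = 18
since m = R²·36 − 18²:  R² = (324 + 6732) / 36 = 196
R = √196 = 14  ⇒  r_B = 14 − 8 = 6

rB=6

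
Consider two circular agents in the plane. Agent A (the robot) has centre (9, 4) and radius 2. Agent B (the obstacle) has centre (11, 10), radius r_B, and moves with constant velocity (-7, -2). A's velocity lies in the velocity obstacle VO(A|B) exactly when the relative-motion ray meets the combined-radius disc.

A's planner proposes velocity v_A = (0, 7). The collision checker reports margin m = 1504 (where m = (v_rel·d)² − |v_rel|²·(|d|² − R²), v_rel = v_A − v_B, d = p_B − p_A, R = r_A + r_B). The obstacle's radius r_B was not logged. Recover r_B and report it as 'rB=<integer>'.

m = 1504
d = (2, 6);  v_rel = (7, 9),  |v_rel|² = 130
v_rel×d = (7)·(6) − (9)·(2) = 24
since m = R²·130 − 24²:  R² = (576 + 1504) / 130 = 16
R = √16 = 4  ⇒  r_B = 4 − 2 = 2

rB=2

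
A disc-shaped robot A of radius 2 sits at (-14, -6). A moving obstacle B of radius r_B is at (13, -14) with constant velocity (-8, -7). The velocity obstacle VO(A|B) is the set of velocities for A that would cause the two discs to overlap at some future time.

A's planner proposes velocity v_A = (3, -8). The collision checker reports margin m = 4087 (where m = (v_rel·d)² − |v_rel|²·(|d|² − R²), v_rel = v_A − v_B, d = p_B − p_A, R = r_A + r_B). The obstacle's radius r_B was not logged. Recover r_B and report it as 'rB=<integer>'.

m = 4087
d = (27, -8);  v_rel = (11, -1),  |v_rel|² = 122
v_rel×d = (11)·(-8) − (-1)·(27) = -61
since m = R²·122 − (-61)²:  R² = (3721 + 4087) / 122 = 64
R = √64 = 8  ⇒  r_B = 8 − 2 = 6

rB=6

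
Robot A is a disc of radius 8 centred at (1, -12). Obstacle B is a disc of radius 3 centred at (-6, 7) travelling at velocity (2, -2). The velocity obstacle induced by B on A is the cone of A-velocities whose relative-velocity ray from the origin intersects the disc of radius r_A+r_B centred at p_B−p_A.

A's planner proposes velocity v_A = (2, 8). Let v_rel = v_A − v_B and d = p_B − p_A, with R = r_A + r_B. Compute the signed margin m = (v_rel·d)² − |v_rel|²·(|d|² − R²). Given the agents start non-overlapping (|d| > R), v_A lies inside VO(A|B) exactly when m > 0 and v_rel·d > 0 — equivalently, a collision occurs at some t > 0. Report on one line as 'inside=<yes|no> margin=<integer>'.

d = (-7, 19),  |d|² = 410;  R = 8+3 = 11,  c = 410−11² = 289
v_rel = (0, 10),  |v_rel|² = 100;  v_rel·d = (0)·(-7) + (10)·(19) = 190
100·t² − 380·t + 289 = 0  ⇒  m = 190² − 100·289 = 7200
m = 7200 > 0,  v_rel·d = 190 > 0  ⇒  inside

inside=yes margin=7200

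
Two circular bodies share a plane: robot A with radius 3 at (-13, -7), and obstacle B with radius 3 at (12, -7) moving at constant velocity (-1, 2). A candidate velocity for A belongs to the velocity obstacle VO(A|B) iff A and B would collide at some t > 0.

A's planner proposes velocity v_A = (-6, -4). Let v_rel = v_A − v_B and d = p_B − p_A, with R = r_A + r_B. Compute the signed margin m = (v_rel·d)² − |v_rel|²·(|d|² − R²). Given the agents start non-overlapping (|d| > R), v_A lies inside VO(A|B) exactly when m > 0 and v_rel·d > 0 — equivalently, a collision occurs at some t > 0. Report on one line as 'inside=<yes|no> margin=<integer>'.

d = (25, 0),  |d|² = 625;  R = 3+3 = 6,  c = 625−6² = 589
v_rel = (-5, -6),  |v_rel|² = 61;  v_rel·d = (-5)·(25) + (-6)·(0) = -125
61·t² + 250·t + 589 = 0  ⇒  m = (-125)² − 61·589 = -20304
m = -20304 < 0,  v_rel·d = -125 < 0  ⇒  outside

inside=no margin=-20304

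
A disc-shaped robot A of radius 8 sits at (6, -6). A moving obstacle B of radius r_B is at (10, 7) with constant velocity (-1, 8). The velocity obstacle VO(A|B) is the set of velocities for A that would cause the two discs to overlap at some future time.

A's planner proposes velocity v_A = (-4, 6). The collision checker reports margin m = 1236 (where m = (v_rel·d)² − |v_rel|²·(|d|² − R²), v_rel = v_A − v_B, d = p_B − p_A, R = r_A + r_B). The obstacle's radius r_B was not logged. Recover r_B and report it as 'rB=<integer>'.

m = 1236
d = (4, 13);  v_rel = (-3, -2),  |v_rel|² = 13
v_rel×d = (-3)·(13) − (-2)·(4) = -31
since m = R²·13 − (-31)²:  R² = (961 + 1236) / 13 = 169
R = √169 = 13  ⇒  r_B = 13 − 8 = 5

rB=5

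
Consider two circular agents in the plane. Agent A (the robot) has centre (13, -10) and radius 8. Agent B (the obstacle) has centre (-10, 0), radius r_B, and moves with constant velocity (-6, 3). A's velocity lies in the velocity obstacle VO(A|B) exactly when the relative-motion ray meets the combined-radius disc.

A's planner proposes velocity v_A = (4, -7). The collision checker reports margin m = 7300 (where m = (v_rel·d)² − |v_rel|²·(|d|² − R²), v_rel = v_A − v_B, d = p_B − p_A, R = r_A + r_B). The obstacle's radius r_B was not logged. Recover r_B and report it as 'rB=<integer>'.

m = 7300
d = (-23, 10);  v_rel = (10, -10),  |v_rel|² = 200
v_rel×d = (10)·(10) − (-10)·(-23) = -130
since m = R²·200 − (-130)²:  R² = (16900 + 7300) / 200 = 121
R = √121 = 11  ⇒  r_B = 11 − 8 = 3

rB=3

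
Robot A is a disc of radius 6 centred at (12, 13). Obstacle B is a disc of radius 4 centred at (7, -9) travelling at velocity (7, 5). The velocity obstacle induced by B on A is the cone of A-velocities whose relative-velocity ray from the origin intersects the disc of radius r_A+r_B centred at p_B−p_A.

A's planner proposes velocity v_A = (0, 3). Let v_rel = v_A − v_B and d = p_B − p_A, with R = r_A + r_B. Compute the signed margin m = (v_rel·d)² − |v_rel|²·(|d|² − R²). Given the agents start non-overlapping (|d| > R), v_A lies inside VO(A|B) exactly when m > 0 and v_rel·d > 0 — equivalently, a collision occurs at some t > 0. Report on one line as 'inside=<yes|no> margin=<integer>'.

d = (-5, -22),  |d|² = 509;  R = 6+4 = 10,  c = 509−10² = 409
v_rel = (-7, -2),  |v_rel|² = 53;  v_rel·d = (-7)·(-5) + (-2)·(-22) = 79
53·t² − 158·t + 409 = 0  ⇒  m = 79² − 53·409 = -15436
m = -15436 < 0,  v_rel·d = 79 > 0  ⇒  outside

inside=no margin=-15436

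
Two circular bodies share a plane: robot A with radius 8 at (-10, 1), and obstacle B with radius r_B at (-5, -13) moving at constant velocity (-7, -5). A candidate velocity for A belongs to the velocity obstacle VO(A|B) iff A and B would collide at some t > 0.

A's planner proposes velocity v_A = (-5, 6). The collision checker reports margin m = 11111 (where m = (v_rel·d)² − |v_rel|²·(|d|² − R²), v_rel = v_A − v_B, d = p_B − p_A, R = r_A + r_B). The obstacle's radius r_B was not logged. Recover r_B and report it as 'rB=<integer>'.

m = 11111
d = (5, -14);  v_rel = (2, 11),  |v_rel|² = 125
v_rel×d = (2)·(-14) − (11)·(5) = -83
since m = R²·125 − (-83)²:  R² = (6889 + 11111) / 125 = 144
R = √144 = 12  ⇒  r_B = 12 − 8 = 4

rB=4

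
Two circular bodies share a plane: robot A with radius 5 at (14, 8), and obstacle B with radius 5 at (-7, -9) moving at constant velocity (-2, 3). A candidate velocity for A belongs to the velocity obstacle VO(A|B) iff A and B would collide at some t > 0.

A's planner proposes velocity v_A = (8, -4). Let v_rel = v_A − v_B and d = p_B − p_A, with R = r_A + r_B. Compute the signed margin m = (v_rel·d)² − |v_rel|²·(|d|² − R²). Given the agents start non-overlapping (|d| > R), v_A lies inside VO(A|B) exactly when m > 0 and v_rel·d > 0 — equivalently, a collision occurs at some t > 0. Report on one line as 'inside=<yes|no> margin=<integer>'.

d = (-21, -17),  |d|² = 730;  R = 5+5 = 10,  c = 730−10² = 630
v_rel = (10, -7),  |v_rel|² = 149;  v_rel·d = (10)·(-21) + (-7)·(-17) = -91
149·t² + 182·t + 630 = 0  ⇒  m = (-91)² − 149·630 = -85589
m = -85589 < 0,  v_rel·d = -91 < 0  ⇒  outside

inside=no margin=-85589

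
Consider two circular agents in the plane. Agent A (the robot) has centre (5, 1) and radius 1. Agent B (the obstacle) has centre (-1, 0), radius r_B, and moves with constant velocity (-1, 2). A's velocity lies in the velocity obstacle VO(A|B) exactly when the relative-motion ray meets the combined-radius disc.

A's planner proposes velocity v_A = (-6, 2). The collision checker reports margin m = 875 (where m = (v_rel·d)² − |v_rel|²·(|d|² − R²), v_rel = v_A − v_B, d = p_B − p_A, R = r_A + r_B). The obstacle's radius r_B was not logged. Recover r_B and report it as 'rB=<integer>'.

m = 875
d = (-6, -1);  v_rel = (-5, 0),  |v_rel|² = 25
v_rel×d = (-5)·(-1) − (0)·(-6) = 5
since m = R²·25 − 5²:  R² = (25 + 875) / 25 = 36
R = √36 = 6  ⇒  r_B = 6 − 1 = 5

rB=5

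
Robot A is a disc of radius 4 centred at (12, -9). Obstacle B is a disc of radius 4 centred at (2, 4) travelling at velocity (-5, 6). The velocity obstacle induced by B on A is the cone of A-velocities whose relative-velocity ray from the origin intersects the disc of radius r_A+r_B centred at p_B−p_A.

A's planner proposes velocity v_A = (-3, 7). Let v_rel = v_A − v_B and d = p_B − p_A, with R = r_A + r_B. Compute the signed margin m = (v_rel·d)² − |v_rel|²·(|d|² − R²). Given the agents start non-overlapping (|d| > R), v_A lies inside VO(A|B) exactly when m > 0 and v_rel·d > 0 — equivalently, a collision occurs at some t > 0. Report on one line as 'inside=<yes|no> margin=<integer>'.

d = (-10, 13),  |d|² = 269;  R = 4+4 = 8,  c = 269−8² = 205
v_rel = (2, 1),  |v_rel|² = 5;  v_rel·d = (2)·(-10) + (1)·(13) = -7
5·t² + 14·t + 205 = 0  ⇒  m = (-7)² − 5·205 = -976
m = -976 < 0,  v_rel·d = -7 < 0  ⇒  outside

inside=no margin=-976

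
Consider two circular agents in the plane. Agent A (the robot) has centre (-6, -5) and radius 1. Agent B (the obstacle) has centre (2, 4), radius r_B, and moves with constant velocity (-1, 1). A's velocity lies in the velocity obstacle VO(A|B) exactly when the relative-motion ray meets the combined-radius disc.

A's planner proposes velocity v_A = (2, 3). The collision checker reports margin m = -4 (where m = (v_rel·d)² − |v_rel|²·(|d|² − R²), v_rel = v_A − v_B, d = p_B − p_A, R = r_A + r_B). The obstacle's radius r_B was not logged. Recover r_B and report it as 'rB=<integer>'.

m = -4
d = (8, 9);  v_rel = (3, 2),  |v_rel|² = 13
v_rel×d = (3)·(9) − (2)·(8) = 11
since m = R²·13 − 11²:  R² = (121 + -4) / 13 = 9
R = √9 = 3  ⇒  r_B = 3 − 1 = 2

rB=2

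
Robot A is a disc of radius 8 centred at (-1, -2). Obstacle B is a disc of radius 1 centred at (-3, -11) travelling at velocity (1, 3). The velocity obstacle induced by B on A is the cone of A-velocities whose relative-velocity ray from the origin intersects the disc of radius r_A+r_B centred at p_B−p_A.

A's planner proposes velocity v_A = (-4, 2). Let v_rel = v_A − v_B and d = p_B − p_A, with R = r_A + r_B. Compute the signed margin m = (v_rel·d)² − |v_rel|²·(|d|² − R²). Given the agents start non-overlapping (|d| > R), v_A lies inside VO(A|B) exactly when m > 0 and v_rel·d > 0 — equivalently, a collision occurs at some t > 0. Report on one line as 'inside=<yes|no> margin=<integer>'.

d = (-2, -9),  |d|² = 85;  R = 8+1 = 9,  c = 85−9² = 4
v_rel = (-5, -1),  |v_rel|² = 26;  v_rel·d = (-5)·(-2) + (-1)·(-9) = 19
26·t² − 38·t + 4 = 0  ⇒  m = 19² − 26·4 = 257
m = 257 > 0,  v_rel·d = 19 > 0  ⇒  inside

inside=yes margin=257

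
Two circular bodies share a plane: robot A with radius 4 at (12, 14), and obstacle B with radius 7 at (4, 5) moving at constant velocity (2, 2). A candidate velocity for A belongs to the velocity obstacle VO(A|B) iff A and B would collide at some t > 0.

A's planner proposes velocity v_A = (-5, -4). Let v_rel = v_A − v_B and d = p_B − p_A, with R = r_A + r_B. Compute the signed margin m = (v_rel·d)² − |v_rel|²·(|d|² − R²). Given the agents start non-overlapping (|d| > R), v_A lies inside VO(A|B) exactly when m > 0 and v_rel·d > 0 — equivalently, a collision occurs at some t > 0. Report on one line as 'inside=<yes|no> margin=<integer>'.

d = (-8, -9),  |d|² = 145;  R = 4+7 = 11,  c = 145−11² = 24
v_rel = (-7, -6),  |v_rel|² = 85;  v_rel·d = (-7)·(-8) + (-6)·(-9) = 110
85·t² − 220·t + 24 = 0  ⇒  m = 110² − 85·24 = 10060
m = 10060 > 0,  v_rel·d = 110 > 0  ⇒  inside

inside=yes margin=10060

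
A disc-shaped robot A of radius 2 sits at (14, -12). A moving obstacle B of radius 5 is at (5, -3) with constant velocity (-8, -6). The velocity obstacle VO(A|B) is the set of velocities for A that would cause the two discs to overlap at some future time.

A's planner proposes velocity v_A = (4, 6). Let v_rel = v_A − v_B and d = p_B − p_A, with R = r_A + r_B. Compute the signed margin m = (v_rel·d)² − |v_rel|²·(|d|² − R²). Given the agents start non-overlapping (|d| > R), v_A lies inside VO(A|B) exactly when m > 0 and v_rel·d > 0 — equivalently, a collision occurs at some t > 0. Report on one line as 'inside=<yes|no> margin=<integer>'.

d = (-9, 9),  |d|² = 162;  R = 2+5 = 7,  c = 162−7² = 113
v_rel = (12, 12),  |v_rel|² = 288;  v_rel·d = (12)·(-9) + (12)·(9) = 0
288·t² − 0·t + 113 = 0  ⇒  m = 0² − 288·113 = -32544
m = -32544 < 0,  v_rel·d = 0 = 0  ⇒  outside

inside=no margin=-32544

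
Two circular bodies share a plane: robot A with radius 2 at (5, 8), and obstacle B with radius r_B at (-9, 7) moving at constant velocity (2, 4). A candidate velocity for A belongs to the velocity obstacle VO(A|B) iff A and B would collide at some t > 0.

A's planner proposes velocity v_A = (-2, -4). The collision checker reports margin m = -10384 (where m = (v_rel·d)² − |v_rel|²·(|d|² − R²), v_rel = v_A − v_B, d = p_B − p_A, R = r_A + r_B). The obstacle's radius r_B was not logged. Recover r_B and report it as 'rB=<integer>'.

m = -10384
d = (-14, -1);  v_rel = (-4, -8),  |v_rel|² = 80
v_rel×d = (-4)·(-1) − (-8)·(-14) = -108
since m = R²·80 − (-108)²:  R² = (11664 + -10384) / 80 = 16
R = √16 = 4  ⇒  r_B = 4 − 2 = 2

rB=2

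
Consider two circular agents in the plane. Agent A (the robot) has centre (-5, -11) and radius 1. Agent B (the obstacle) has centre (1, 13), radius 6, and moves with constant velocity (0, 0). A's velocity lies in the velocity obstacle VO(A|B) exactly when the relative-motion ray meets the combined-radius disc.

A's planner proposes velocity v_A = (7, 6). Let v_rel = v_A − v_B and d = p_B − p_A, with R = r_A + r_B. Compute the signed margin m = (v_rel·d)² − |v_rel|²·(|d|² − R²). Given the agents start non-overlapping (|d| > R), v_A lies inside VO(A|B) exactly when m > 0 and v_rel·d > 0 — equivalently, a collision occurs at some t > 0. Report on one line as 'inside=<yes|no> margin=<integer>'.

d = (6, 24),  |d|² = 612;  R = 1+6 = 7,  c = 612−7² = 563
v_rel = (7, 6),  |v_rel|² = 85;  v_rel·d = (7)·(6) + (6)·(24) = 186
85·t² − 372·t + 563 = 0  ⇒  m = 186² − 85·563 = -13259
m = -13259 < 0,  v_rel·d = 186 > 0  ⇒  outside

inside=no margin=-13259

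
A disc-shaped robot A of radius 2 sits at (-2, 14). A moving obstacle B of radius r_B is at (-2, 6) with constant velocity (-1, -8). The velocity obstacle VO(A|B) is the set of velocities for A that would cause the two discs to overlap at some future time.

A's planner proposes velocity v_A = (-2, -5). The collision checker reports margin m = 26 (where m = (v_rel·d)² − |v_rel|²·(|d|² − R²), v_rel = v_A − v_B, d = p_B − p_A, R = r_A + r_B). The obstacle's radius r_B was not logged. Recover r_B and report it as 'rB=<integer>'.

m = 26
d = (0, -8);  v_rel = (-1, 3),  |v_rel|² = 10
v_rel×d = (-1)·(-8) − (3)·(0) = 8
since m = R²·10 − 8²:  R² = (64 + 26) / 10 = 9
R = √9 = 3  ⇒  r_B = 3 − 2 = 1

rB=1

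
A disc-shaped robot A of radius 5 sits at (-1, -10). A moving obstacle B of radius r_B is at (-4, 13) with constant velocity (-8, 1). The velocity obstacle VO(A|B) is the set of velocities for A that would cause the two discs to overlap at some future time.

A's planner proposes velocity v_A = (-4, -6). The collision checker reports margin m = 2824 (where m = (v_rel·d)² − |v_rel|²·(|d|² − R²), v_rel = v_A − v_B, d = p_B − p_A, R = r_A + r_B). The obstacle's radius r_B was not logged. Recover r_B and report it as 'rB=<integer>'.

m = 2824
d = (-3, 23);  v_rel = (4, -7),  |v_rel|² = 65
v_rel×d = (4)·(23) − (-7)·(-3) = 71
since m = R²·65 − 71²:  R² = (5041 + 2824) / 65 = 121
R = √121 = 11  ⇒  r_B = 11 − 5 = 6

rB=6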